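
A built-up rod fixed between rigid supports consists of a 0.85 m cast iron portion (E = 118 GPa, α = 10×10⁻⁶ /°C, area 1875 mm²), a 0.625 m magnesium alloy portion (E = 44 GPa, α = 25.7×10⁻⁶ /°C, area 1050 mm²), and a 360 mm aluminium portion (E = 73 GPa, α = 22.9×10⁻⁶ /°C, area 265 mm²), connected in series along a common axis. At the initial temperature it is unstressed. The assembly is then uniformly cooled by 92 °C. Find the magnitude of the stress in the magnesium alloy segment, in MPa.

Free thermal contraction of the whole bar: Σ αᵢΔT Lᵢ = 10×10⁻⁶×92×850 + 25.7×10⁻⁶×92×625 + 22.9×10⁻⁶×92×360 = 3.018 mm.
Since the ends are fixed, an axial force P builds up, equal in every segment, with P · Σ Lᵢ/(AᵢEᵢ) = δ_free.
Σ Lᵢ/(AᵢEᵢ) = 850/(1875×118×10³) + 625/(1050×44×10³) + 360/(265×73×10³) = 3.598×10⁻⁵ mm/N.
Hence P = δ_free / Σ(L/AE) = 3.018/3.598×10⁻⁵ = 83.89 kN (tensile).
σ_{magnesium alloy} = P / A = 83890 / 1050 = 79.89 MPa.

σ ≈ 79.9 MPa (tensile)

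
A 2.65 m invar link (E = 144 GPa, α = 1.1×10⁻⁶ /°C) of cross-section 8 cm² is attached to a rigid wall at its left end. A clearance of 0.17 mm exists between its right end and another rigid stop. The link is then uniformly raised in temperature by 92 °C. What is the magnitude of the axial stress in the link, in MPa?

σ ≈ 5.34 MPa (compressive)

Unrestrained expansion: δ_free = αΔT L = 1.1×10⁻⁶ × 92 × 2650 = 0.2682 mm.
The gap closes (δ_free > 0.17 mm) and the wall then resists a further 0.2682 − 0.17 = 0.09818 mm of expansion.
So σ = E(δ_free − g)/L = 144×10³ × 0.09818/2650 = 5.335 MPa.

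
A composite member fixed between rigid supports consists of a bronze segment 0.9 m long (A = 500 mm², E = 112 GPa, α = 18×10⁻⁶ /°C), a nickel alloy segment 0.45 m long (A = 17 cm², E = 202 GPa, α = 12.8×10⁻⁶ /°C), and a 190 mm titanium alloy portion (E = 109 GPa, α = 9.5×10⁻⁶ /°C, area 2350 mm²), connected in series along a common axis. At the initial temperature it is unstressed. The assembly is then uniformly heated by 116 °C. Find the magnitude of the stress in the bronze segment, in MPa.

σ ≈ 304 MPa (compressive)

Free thermal expansion of the whole bar: Σ αᵢΔT Lᵢ = 18×10⁻⁶×116×900 + 12.8×10⁻⁶×116×450 + 9.5×10⁻⁶×116×190 = 2.757 mm.
The rigid supports impose zero overall length change; the single axial force P common to all segments must satisfy P Σ Lᵢ/(AᵢEᵢ) = δ_free.
Σ Lᵢ/(AᵢEᵢ) = 900/(500×112×10³) + 450/(1700×202×10³) + 190/(2350×109×10³) = 1.812×10⁻⁵ mm/N.
So P = 2.757 / 1.812×10⁻⁵ = 152.1 kN, compressive.
σ_{bronze} = P / A = 152100 / 500 = 304.2 MPa.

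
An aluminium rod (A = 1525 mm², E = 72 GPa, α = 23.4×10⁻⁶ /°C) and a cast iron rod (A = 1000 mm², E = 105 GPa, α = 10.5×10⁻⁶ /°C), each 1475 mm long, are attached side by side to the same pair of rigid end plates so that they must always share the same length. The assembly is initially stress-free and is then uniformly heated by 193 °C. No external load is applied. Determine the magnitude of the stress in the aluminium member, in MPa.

σ ≈ 87.6 MPa (compressive)

Both members must finish at the same length. With the larger α, the aluminium tends to over-expand; the plates restrain it, putting the aluminium in compression and the cast iron in tension. With no external load the two internal forces are equal and opposite, magnitude P.
Compatibility of the two members (thermal + elastic change equal): (α₁ − α₂)ΔT = P·[1/(A₁E₁) + 1/(A₂E₂)].
|α₁ − α₂|·ΔT = 12.9×10⁻⁶ × 193 = 0.00249.
1/(A₁E₁) + 1/(A₂E₂) = 1/(1525×72×10³) + 1/(1000×105×10³) = 1.863×10⁻⁸ N⁻¹.
P = 0.00249 / 1.863×10⁻⁸ = 133600 N = 133.6 kN.
σ_{aluminium} = P/A₁ = 133600/1525 = 87.63 MPa, compressive.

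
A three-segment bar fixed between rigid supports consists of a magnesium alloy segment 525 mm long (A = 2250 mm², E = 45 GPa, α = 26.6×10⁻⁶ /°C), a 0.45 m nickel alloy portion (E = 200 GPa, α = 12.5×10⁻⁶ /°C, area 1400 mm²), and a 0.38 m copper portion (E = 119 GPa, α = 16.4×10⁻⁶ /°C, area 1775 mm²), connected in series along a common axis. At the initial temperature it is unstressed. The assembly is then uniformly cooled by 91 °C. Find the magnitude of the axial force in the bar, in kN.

Free thermal contraction of the whole bar: Σ αᵢΔT Lᵢ = 26.6×10⁻⁶×91×525 + 12.5×10⁻⁶×91×450 + 16.4×10⁻⁶×91×380 = 2.35 mm.
The rigid supports impose zero overall length change; the single axial force P common to all segments must satisfy P Σ Lᵢ/(AᵢEᵢ) = δ_free.
Σ Lᵢ/(AᵢEᵢ) = 525/(2250×45×10³) + 450/(1400×200×10³) + 380/(1775×119×10³) = 8.591×10⁻⁶ mm/N.
So P = 2.35 / 8.591×10⁻⁶ = 273.5 kN, tensile.

P ≈ 274 kN (tensile)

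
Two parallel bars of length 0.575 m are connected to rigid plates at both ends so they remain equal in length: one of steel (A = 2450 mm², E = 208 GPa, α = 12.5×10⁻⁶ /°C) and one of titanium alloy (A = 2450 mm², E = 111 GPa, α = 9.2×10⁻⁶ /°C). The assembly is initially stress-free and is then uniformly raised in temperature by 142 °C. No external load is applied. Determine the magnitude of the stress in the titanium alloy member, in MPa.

The steel has the larger α, so on heating it would change length more than the titanium alloy if both were free. The rigid plates force a common final length, so the steel is put into compression and the titanium alloy into tension, with equal and opposite forces P (no external load).
Compatibility of the two members (thermal + elastic change equal): (α₁ − α₂)ΔT = P·[1/(A₁E₁) + 1/(A₂E₂)].
|α₁ − α₂|·ΔT = 3.3×10⁻⁶ × 142 = 0.0004686.
1/(A₁E₁) + 1/(A₂E₂) = 1/(2450×208×10³) + 1/(2450×111×10³) = 5.639×10⁻⁹ N⁻¹.
So P = 0.0004686 / 5.639×10⁻⁹ = 83.09 kN.
σ_{titanium alloy} = P/A₂ = 83090/2450 = 33.92 MPa, tensile.

σ ≈ 33.9 MPa (tensile)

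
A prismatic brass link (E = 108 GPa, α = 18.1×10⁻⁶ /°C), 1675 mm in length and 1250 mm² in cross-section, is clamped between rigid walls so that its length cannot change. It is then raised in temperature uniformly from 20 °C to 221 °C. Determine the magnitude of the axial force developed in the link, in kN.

With zero net strain, σ = E·αΔT = 108 GPa × 18.1×10⁻⁶ × 201 = 392.9 MPa.
Axial force P = σA = 392.9 × 1250 = 491100 N = 491.1 kN, compressive.

P ≈ 491 kN (compressive)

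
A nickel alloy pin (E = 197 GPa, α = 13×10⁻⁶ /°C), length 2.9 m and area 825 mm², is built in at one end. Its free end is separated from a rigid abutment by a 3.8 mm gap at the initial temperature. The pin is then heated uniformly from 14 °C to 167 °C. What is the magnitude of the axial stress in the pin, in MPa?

σ ≈ 134 MPa (compressive)

Unrestrained expansion: δ_free = αΔT L = 13×10⁻⁶ × 153 × 2900 = 5.768 mm.
This exceeds the 3.8 mm gap, so the wall pushes back. The portion of expansion that must be recovered elastically is δ_free − gap = 5.768 − 3.8 = 1.968 mm.
So σ = E(δ_free − g)/L = 197×10³ × 1.968/2900 = 133.7 MPa.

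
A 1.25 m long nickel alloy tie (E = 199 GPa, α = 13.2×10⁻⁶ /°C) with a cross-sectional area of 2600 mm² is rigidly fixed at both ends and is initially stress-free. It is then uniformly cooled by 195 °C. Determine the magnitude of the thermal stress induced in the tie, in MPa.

σ ≈ 512 MPa (tensile)

With length fixed, the mechanical strain must cancel the thermal strain αΔT = 13.2×10⁻⁶ × 195 = 2574×10⁻⁶.
The stress required to suppress this strain is σ = Eε = 199×10³ × 2574×10⁻⁶ = 512.2 MPa, tensile since the tie is trying to contract.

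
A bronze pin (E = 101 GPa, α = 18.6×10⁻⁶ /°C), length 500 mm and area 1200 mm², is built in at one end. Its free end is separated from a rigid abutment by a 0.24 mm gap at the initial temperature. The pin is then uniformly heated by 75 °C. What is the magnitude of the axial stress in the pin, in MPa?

If the wall were absent the pin would grow by αΔT L = 18.6×10⁻⁶ × 75 × 500 = 0.6975 mm.
This exceeds the 0.24 mm gap, so the wall pushes back. The portion of expansion that must be recovered elastically is δ_free − gap = 0.6975 − 0.24 = 0.4575 mm.
So σ = E(δ_free − g)/L = 101×10³ × 0.4575/500 = 92.42 MPa.

σ ≈ 92.4 MPa (compressive)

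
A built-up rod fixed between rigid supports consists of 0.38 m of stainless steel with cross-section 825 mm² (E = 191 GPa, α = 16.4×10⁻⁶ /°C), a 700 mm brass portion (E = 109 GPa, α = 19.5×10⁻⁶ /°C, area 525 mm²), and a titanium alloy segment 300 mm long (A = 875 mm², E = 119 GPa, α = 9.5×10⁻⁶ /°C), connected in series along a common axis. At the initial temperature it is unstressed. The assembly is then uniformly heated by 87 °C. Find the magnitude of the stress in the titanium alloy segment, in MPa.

σ ≈ 129 MPa (compressive)

If the supports were absent, the total length change would be Σ αᵢΔT Lᵢ = 16.4×10⁻⁶×87×380 + 19.5×10⁻⁶×87×700 + 9.5×10⁻⁶×87×300 = 1.978 mm.
The walls prevent any net length change, so an axial force P (same in every segment) develops. Compatibility: P · Σ Lᵢ/(AᵢEᵢ) = δ_free.
The series flexibility is Σ Lᵢ/(AᵢEᵢ) = 380/(825×191×10³) + 700/(525×109×10³) + 300/(875×119×10³) = 1.753×10⁻⁵ mm/N.
Hence P = δ_free / Σ(L/AE) = 1.978/1.753×10⁻⁵ = 112.8 kN (compressive).
σ_{titanium alloy} = P / A = 112800 / 875 = 129 MPa.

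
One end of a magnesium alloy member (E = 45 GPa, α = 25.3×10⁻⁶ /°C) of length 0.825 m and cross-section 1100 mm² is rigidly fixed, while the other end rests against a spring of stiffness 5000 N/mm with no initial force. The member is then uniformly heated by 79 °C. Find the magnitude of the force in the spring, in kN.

P ≈ 7.61 kN

Free thermal expansion: δ_free = αΔT L = 25.3×10⁻⁶ × 79 × 825 = 1.649 mm.
Let P be the compressive force at the spring. The member shortens elastically by PL/(AE) and the spring compresses by P/k; together these equal δ_free.
P [ L/(AE) + 1/k ] = δ_free → P [ 825/(1100×45×10³) + 1/(5000) ] = 1.649.
P = 1.649 / 0.0002167 = 7610 N.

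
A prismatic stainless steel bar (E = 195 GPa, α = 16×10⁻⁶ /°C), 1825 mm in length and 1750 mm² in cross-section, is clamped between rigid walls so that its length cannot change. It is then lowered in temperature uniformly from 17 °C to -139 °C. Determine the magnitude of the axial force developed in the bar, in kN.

Full restraint means ε = 0, so the stress is σ = EαΔT = 195×10³ × 16×10⁻⁶ × 156 = 486.7 MPa.
Then P = σA = 486.7 × 1750 mm² = 851.8 kN, tensile.

P ≈ 852 kN (tensile)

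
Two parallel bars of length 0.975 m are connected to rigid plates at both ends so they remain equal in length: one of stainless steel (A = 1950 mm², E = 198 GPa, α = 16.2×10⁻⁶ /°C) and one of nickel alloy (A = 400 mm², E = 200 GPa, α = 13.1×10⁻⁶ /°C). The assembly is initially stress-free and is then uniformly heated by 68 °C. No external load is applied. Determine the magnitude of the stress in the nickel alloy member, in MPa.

Equilibrium of a rigid end plate with no external load gives equal and opposite internal forces ±P in the two members. Since α_{stainless steel} > α_{nickel alloy}, heating drives the stainless steel into compression and the nickel alloy into tension.
Equating the net (thermal + elastic) strains gives |α₁ − α₂|·ΔT = P·[1/(A₁E₁) + 1/(A₂E₂)].
|α₁ − α₂|·ΔT = 3.1×10⁻⁶ × 68 = 0.0002108.
1/(A₁E₁) + 1/(A₂E₂) = 1/(1950×198×10³) + 1/(400×200×10³) = 1.509×10⁻⁸ N⁻¹.
So P = 0.0002108 / 1.509×10⁻⁸ = 13.97 kN.
σ_{nickel alloy} = P/A₂ = 13970/400 = 34.92 MPa, tensile.

σ ≈ 34.9 MPa (tensile)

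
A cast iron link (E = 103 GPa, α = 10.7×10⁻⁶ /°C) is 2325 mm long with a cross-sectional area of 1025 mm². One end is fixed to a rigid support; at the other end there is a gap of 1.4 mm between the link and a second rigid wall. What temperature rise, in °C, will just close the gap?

Contact occurs when the free expansion equals the gap: αΔT L = 1.4 mm.
So ΔT = g/(αL) = 1.4/(10.7×10⁻⁶ × 2325) = 56.28 °C.

ΔT ≈ 56.3 °C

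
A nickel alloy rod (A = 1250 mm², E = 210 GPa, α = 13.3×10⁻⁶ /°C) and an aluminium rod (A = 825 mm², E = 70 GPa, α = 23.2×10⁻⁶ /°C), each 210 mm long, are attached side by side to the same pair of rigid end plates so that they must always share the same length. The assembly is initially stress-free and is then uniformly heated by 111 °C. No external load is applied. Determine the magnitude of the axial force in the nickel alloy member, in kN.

P ≈ 52 kN (tensile in the nickel alloy)

Equilibrium of a rigid end plate with no external load gives equal and opposite internal forces ±P in the two members. Since α_{aluminium} > α_{nickel alloy}, heating drives the aluminium into compression and the nickel alloy into tension.
Equating the net (thermal + elastic) strains gives |α₁ − α₂|·ΔT = P·[1/(A₁E₁) + 1/(A₂E₂)].
|α₁ − α₂|·ΔT = 9.9×10⁻⁶ × 111 = 0.001099.
1/(A₁E₁) + 1/(A₂E₂) = 1/(1250×210×10³) + 1/(825×70×10³) = 2.113×10⁻⁸ N⁻¹.
P = 0.001099 / 2.113×10⁻⁸ = 52020 N = 52.02 kN.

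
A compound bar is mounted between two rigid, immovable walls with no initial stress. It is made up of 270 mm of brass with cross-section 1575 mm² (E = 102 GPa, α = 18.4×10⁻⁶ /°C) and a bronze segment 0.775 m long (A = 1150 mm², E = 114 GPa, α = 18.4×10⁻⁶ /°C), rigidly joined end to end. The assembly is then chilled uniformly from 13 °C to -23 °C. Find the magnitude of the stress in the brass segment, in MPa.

σ ≈ 57.9 MPa (tensile)

Free thermal contraction of the whole bar: Σ αᵢΔT Lᵢ = 18.4×10⁻⁶×36×270 + 18.4×10⁻⁶×36×775 = 0.6922 mm.
The walls prevent any net length change, so an axial force P (same in every segment) develops. Compatibility: P · Σ Lᵢ/(AᵢEᵢ) = δ_free.
The series flexibility is Σ Lᵢ/(AᵢEᵢ) = 270/(1575×102×10³) + 775/(1150×114×10³) = 7.592×10⁻⁶ mm/N.
Hence P = δ_free / Σ(L/AE) = 0.6922/7.592×10⁻⁶ = 91.17 kN (tensile).
σ_{brass} = P / A = 91170 / 1575 = 57.89 MPa.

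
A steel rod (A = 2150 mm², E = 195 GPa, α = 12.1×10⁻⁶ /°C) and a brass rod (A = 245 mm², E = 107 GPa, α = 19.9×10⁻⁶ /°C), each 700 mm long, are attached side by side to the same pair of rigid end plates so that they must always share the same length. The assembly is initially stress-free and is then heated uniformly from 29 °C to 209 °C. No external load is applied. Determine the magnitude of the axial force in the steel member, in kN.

The brass has the larger α, so on heating it would change length more than the steel if both were free. The rigid plates force a common final length, so the brass is put into compression and the steel into tension, with equal and opposite forces P (no external load).
Equating the net (thermal + elastic) strains gives |α₁ − α₂|·ΔT = P·[1/(A₁E₁) + 1/(A₂E₂)].
|α₁ − α₂|·ΔT = 7.8×10⁻⁶ × 180 = 0.001404.
1/(A₁E₁) + 1/(A₂E₂) = 1/(2150×195×10³) + 1/(245×107×10³) = 4.053×10⁻⁸ N⁻¹.
P = 0.001404 / 4.053×10⁻⁸ = 34640 N = 34.64 kN.

P ≈ 34.6 kN (tensile in the steel)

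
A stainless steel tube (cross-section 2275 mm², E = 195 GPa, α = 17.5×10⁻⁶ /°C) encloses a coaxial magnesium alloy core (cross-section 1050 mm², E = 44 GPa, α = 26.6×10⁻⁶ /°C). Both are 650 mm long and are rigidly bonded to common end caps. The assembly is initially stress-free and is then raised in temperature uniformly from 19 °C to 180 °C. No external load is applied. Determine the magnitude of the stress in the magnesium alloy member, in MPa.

σ ≈ 58.4 MPa (compressive)

The magnesium alloy has the larger α, so on heating it would change length more than the stainless steel if both were free. The rigid plates force a common final length, so the magnesium alloy is put into compression and the stainless steel into tension, with equal and opposite forces P (no external load).
Setting the final lengths equal and cancelling L: (α₁ − α₂)ΔT = P/(A₁E₁) + P/(A₂E₂).
|α₁ − α₂|·ΔT = 9.1×10⁻⁶ × 161 = 0.001465.
1/(A₁E₁) + 1/(A₂E₂) = 1/(2275×195×10³) + 1/(1050×44×10³) = 2.39×10⁻⁸ N⁻¹.
P = 0.001465 / 2.39×10⁻⁸ = 61300 N = 61.3 kN.
σ_{magnesium alloy} = P/A₂ = 61300/1050 = 58.38 MPa, compressive.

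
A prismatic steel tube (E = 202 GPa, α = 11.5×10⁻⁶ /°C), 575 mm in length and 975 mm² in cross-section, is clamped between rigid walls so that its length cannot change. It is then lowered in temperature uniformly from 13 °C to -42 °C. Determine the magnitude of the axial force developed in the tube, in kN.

With zero net strain, σ = E·αΔT = 202 GPa × 11.5×10⁻⁶ × 55 = 127.8 MPa.
Axial force P = σA = 127.8 × 975 = 124600 N = 124.6 kN, tensile.

P ≈ 125 kN (tensile)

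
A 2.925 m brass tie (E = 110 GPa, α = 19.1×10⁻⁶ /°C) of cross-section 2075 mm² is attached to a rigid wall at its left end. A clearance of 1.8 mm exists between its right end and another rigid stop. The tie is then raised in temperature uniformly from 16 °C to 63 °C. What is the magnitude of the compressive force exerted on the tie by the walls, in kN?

P ≈ 64.4 kN

Free thermal elongation = αΔT L = 19.1×10⁻⁶ × 47 × 2925 = 2.626 mm.
After closing the 1.8 mm clearance, 2.626 − 1.8 = 0.8258 mm of expansion remains to be suppressed by the wall.
That suppressed elongation corresponds to σ = E·Δ/L = 110×10³ × 0.8258/2925 = 31.05 MPa.
Force on the wall = σA = 31.05 × 2075 mm² = 64.44 kN.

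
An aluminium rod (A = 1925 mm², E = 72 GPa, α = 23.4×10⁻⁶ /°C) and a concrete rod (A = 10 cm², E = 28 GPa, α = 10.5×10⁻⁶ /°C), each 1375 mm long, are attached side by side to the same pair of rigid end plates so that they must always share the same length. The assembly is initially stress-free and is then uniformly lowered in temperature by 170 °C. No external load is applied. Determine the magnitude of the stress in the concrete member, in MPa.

σ ≈ 51.1 MPa (compressive)

Both members must finish at the same length. With the larger α, the aluminium tends to over-contract; the plates restrain it, putting the aluminium in tension and the concrete in compression. With no external load the two internal forces are equal and opposite, magnitude P.
Equating the net (thermal + elastic) strains gives |α₁ − α₂|·ΔT = P·[1/(A₁E₁) + 1/(A₂E₂)].
|α₁ − α₂|·ΔT = 12.9×10⁻⁶ × 170 = 0.002193.
1/(A₁E₁) + 1/(A₂E₂) = 1/(1925×72×10³) + 1/(1000×28×10³) = 4.293×10⁻⁸ N⁻¹.
So P = 0.002193 / 4.293×10⁻⁸ = 51.08 kN.
σ_{concrete} = P/A₂ = 51080/1000 = 51.08 MPa, compressive.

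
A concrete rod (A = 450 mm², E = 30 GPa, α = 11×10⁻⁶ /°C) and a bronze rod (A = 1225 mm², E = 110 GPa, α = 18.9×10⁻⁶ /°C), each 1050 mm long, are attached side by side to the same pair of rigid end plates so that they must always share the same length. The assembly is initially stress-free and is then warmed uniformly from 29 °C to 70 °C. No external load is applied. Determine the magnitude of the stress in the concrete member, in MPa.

σ ≈ 8.83 MPa (tensile)

The bronze has the larger α, so on heating it would change length more than the concrete if both were free. The rigid plates force a common final length, so the bronze is put into compression and the concrete into tension, with equal and opposite forces P (no external load).
Equating the net (thermal + elastic) strains gives |α₁ − α₂|·ΔT = P·[1/(A₁E₁) + 1/(A₂E₂)].
|α₁ − α₂|·ΔT = 7.9×10⁻⁶ × 41 = 0.0003239.
1/(A₁E₁) + 1/(A₂E₂) = 1/(450×30×10³) + 1/(1225×110×10³) = 8.15×10⁻⁸ N⁻¹.
P = 0.0003239 / 8.15×10⁻⁸ = 3974 N = 3.974 kN.
σ_{concrete} = P/A₁ = 3974/450 = 8.832 MPa, tensile.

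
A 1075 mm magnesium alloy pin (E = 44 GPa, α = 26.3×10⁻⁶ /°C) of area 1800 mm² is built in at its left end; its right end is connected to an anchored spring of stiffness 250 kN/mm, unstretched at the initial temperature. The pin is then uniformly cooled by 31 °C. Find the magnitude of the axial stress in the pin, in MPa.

σ ≈ 27.7 MPa (tensile)

If the spring were absent the pin would shorten by αΔT L = 26.3×10⁻⁶ × 31 × 1075 = 0.8764 mm.
Let P be the tensile force in the spring. The pin extends elastically by PL/(AE) and the spring stretches by P/k; together these equal δ_free.
So P = δ_free / [L/(AE) + 1/k] = 0.8764 / [ 1075/(1800×44×10³) + 1/(250×10³) ].
P = 0.8764 / 1.757×10⁻⁵ = 49870 N.
σ = P/A = 49870/1800 = 27.71 MPa.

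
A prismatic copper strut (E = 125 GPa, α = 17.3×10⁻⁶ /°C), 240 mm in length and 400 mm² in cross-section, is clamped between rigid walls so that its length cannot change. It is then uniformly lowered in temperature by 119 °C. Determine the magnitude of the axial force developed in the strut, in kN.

The ends cannot move, so σ = EαΔT = 125×10³ × 17.3×10⁻⁶ × 119 = 257.3 MPa.
Then P = σA = 257.3 × 400 mm² = 102.9 kN, tensile.

P ≈ 103 kN (tensile)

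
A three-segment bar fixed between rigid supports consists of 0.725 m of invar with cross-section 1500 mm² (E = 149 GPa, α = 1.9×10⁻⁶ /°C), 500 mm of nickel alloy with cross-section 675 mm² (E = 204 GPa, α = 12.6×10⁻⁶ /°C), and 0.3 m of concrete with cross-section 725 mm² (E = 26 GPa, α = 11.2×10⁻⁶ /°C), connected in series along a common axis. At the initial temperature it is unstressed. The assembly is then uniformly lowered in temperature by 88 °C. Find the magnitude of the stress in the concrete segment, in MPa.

Free thermal contraction of the whole bar: Σ αᵢΔT Lᵢ = 1.9×10⁻⁶×88×725 + 12.6×10⁻⁶×88×500 + 11.2×10⁻⁶×88×300 = 0.9713 mm.
The rigid supports impose zero overall length change; the single axial force P common to all segments must satisfy P Σ Lᵢ/(AᵢEᵢ) = δ_free.
The series flexibility is Σ Lᵢ/(AᵢEᵢ) = 725/(1500×149×10³) + 500/(675×204×10³) + 300/(725×26×10³) = 2.279×10⁻⁵ mm/N.
Hence P = δ_free / Σ(L/AE) = 0.9713/2.279×10⁻⁵ = 42.62 kN (tensile).
σ_{concrete} = P / A = 42620 / 725 = 58.79 MPa.

σ ≈ 58.8 MPa (tensile)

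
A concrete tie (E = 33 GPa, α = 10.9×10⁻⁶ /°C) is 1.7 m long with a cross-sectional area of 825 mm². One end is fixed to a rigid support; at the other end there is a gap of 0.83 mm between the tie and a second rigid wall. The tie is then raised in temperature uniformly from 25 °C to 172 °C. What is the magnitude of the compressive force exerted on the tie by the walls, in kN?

P ≈ 30.3 kN

Free thermal elongation = αΔT L = 10.9×10⁻⁶ × 147 × 1700 = 2.724 mm.
The gap closes (δ_free > 0.83 mm) and the wall then resists a further 2.724 − 0.83 = 1.894 mm of expansion.
Compatibility: PL/(AE) = 1.894 mm, so σ = P/A = E × (1.894/1700) = 36.76 MPa.
Force on the wall = σA = 36.76 × 825 mm² = 30.33 kN.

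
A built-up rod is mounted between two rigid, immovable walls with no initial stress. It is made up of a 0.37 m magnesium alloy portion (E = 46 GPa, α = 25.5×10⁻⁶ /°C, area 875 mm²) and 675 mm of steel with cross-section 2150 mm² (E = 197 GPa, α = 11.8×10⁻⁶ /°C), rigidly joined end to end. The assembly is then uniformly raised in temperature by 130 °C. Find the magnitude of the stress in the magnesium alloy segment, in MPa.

With the walls removed the bar would change length by δ_free = Σ αᵢΔT Lᵢ = 25.5×10⁻⁶×130×370 + 11.8×10⁻⁶×130×675 = 2.262 mm.
The walls prevent any net length change, so an axial force P (same in every segment) develops. Compatibility: P · Σ Lᵢ/(AᵢEᵢ) = δ_free.
The series flexibility is Σ Lᵢ/(AᵢEᵢ) = 370/(875×46×10³) + 675/(2150×197×10³) = 1.079×10⁻⁵ mm/N.
So P = 2.262 / 1.079×10⁻⁵ = 209.7 kN, compressive.
σ_{magnesium alloy} = P / A = 209700 / 875 = 239.7 MPa.

σ ≈ 240 MPa (compressive)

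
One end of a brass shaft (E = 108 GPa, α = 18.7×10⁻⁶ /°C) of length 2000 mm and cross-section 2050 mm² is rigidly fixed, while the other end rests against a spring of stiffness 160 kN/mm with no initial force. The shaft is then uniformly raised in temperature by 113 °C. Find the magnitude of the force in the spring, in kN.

P ≈ 277 kN

Free thermal expansion: δ_free = αΔT L = 18.7×10⁻⁶ × 113 × 2000 = 4.226 mm.
With a force P in the spring, the elastic change of the shaft is PL/(AE) and that of the spring is P/k; compatibility requires their sum to equal δ_free.
So P = δ_free / [L/(AE) + 1/k] = 4.226 / [ 2000/(2050×108×10³) + 1/(160×10³) ].
P = 4.226 / 1.528×10⁻⁵ = 276500 N.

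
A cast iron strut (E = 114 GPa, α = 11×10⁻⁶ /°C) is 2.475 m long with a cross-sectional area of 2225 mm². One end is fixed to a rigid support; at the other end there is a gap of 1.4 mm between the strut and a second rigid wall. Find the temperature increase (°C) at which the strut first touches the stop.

ΔT ≈ 51.4 °C

Contact occurs when the free expansion equals the gap: αΔT L = 1.4 mm.
So ΔT = g/(αL) = 1.4/(11×10⁻⁶ × 2475) = 51.42 °C.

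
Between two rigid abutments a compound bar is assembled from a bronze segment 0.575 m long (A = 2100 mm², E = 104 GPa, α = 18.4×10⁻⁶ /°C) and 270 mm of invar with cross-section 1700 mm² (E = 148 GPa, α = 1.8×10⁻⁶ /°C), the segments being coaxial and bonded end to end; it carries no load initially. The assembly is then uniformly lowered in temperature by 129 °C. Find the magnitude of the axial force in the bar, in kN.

With the walls removed the bar would change length by δ_free = Σ αᵢΔT Lᵢ = 18.4×10⁻⁶×129×575 + 1.8×10⁻⁶×129×270 = 1.428 mm.
The walls prevent any net length change, so an axial force P (same in every segment) develops. Compatibility: P · Σ Lᵢ/(AᵢEᵢ) = δ_free.
Σ Lᵢ/(AᵢEᵢ) = 575/(2100×104×10³) + 270/(1700×148×10³) = 3.706×10⁻⁶ mm/N.
So P = 1.428 / 3.706×10⁻⁶ = 385.2 kN, tensile.

P ≈ 385 kN (tensile)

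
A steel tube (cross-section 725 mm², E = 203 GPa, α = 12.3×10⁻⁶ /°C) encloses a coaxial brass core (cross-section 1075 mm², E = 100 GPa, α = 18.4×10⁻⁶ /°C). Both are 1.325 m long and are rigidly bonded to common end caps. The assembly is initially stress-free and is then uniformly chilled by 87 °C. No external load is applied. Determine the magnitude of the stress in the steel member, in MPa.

Equilibrium of a rigid end plate with no external load gives equal and opposite internal forces ±P in the two members. Since α_{brass} > α_{steel}, cooling drives the brass into tension and the steel into compression.
Compatibility of the two members (thermal + elastic change equal): (α₁ − α₂)ΔT = P·[1/(A₁E₁) + 1/(A₂E₂)].
|α₁ − α₂|·ΔT = 6.1×10⁻⁶ × 87 = 0.0005307.
1/(A₁E₁) + 1/(A₂E₂) = 1/(725×203×10³) + 1/(1075×100×10³) = 1.61×10⁻⁸ N⁻¹.
P = 0.0005307 / 1.61×10⁻⁸ = 32970 N = 32.97 kN.
σ_{steel} = P/A₁ = 32970/725 = 45.47 MPa, compressive.

σ ≈ 45.5 MPa (compressive)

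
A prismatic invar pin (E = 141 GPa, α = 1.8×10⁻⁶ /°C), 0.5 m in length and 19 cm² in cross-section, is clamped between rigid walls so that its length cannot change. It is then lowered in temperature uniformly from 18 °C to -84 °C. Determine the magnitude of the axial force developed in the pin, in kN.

P ≈ 49.2 kN (tensile)

With zero net strain, σ = E·αΔT = 141 GPa × 1.8×10⁻⁶ × 102 = 25.89 MPa.
Axial force P = σA = 25.89 × 1900 = 49190 N = 49.19 kN, tensile.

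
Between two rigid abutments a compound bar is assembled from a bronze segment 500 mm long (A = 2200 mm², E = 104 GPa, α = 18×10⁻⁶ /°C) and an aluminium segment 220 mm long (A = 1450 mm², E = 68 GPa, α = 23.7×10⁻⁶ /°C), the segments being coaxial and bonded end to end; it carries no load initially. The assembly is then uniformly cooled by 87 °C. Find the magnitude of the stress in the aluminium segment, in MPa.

With the walls removed the bar would change length by δ_free = Σ αᵢΔT Lᵢ = 18×10⁻⁶×87×500 + 23.7×10⁻⁶×87×220 = 1.237 mm.
Since the ends are fixed, an axial force P builds up, equal in every segment, with P · Σ Lᵢ/(AᵢEᵢ) = δ_free.
Σ Lᵢ/(AᵢEᵢ) = 500/(2200×104×10³) + 220/(1450×68×10³) = 4.417×10⁻⁶ mm/N.
P = 1.237 / 4.417×10⁻⁶ = 280000 N = 280 kN, tensile.
σ_{aluminium} = P / A = 280000 / 1450 = 193.1 MPa.

σ ≈ 193 MPa (tensile)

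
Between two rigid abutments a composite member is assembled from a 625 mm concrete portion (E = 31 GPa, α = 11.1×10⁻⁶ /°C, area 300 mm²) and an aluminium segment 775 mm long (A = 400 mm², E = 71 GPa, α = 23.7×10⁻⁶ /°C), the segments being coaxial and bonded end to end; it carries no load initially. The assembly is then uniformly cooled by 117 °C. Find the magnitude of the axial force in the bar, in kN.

If the supports were absent, the total length change would be Σ αᵢΔT Lᵢ = 11.1×10⁻⁶×117×625 + 23.7×10⁻⁶×117×775 = 2.961 mm.
Since the ends are fixed, an axial force P builds up, equal in every segment, with P · Σ Lᵢ/(AᵢEᵢ) = δ_free.
Σ Lᵢ/(AᵢEᵢ) = 625/(300×31×10³) + 775/(400×71×10³) = 9.449×10⁻⁵ mm/N.
Hence P = δ_free / Σ(L/AE) = 2.961/9.449×10⁻⁵ = 31.33 kN (tensile).

P ≈ 31.3 kN (tensile)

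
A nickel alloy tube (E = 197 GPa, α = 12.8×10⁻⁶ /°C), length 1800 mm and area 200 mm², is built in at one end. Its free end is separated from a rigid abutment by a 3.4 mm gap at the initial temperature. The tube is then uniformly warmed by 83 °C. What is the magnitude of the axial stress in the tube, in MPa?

σ ≈ 0 MPa

Unrestrained expansion: δ_free = αΔT L = 12.8×10⁻⁶ × 83 × 1800 = 1.912 mm.
Since δ_free = 1.91 mm is less than the 3.4 mm gap, the tube never touches the wall. No axial force develops.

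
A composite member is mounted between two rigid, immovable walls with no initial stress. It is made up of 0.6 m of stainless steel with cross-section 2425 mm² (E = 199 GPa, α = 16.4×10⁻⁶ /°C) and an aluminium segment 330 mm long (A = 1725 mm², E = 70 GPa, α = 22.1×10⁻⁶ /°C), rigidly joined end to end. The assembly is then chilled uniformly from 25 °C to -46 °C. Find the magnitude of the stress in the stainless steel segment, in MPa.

Free thermal contraction of the whole bar: Σ αᵢΔT Lᵢ = 16.4×10⁻⁶×71×600 + 22.1×10⁻⁶×71×330 = 1.216 mm.
Since the ends are fixed, an axial force P builds up, equal in every segment, with P · Σ Lᵢ/(AᵢEᵢ) = δ_free.
The series flexibility is Σ Lᵢ/(AᵢEᵢ) = 600/(2425×199×10³) + 330/(1725×70×10³) = 3.976×10⁻⁶ mm/N.
P = 1.216 / 3.976×10⁻⁶ = 305900 N = 305.9 kN, tensile.
σ_{stainless steel} = P / A = 305900 / 2425 = 126.2 MPa.

σ ≈ 126 MPa (tensile)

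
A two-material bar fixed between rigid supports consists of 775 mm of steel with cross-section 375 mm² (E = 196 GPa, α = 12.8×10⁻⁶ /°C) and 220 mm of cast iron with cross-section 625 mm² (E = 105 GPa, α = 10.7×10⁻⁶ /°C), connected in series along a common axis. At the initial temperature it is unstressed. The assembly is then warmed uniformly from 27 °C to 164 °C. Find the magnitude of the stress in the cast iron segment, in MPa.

σ ≈ 194 MPa (compressive)

If the supports were absent, the total length change would be Σ αᵢΔT Lᵢ = 12.8×10⁻⁶×137×775 + 10.7×10⁻⁶×137×220 = 1.682 mm.
The rigid supports impose zero overall length change; the single axial force P common to all segments must satisfy P Σ Lᵢ/(AᵢEᵢ) = δ_free.
The series flexibility is Σ Lᵢ/(AᵢEᵢ) = 775/(375×196×10³) + 220/(625×105×10³) = 1.39×10⁻⁵ mm/N.
So P = 1.682 / 1.39×10⁻⁵ = 121 kN, compressive.
σ_{cast iron} = P / A = 121000 / 625 = 193.6 MPa.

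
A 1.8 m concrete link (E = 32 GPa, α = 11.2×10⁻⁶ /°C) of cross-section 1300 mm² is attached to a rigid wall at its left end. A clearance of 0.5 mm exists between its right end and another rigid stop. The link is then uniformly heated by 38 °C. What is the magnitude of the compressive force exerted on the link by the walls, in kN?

Unrestrained expansion: δ_free = αΔT L = 11.2×10⁻⁶ × 38 × 1800 = 0.7661 mm.
After closing the 0.5 mm clearance, 0.7661 − 0.5 = 0.2661 mm of expansion remains to be suppressed by the wall.
Compatibility: PL/(AE) = 0.2661 mm, so σ = P/A = E × (0.2661/1800) = 4.73 MPa.
Force on the wall = σA = 4.73 × 1300 mm² = 6.149 kN.

P ≈ 6.15 kN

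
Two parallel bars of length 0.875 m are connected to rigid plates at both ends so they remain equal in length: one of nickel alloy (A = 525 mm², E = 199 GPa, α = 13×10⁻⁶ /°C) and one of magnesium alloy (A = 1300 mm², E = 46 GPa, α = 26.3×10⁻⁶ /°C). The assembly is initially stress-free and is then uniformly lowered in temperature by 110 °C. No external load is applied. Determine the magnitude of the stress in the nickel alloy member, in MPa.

σ ≈ 106 MPa (compressive)

The magnesium alloy has the larger α, so on cooling it would change length more than the nickel alloy if both were free. The rigid plates force a common final length, so the magnesium alloy is put into tension and the nickel alloy into compression, with equal and opposite forces P (no external load).
Compatibility of the two members (thermal + elastic change equal): (α₁ − α₂)ΔT = P·[1/(A₁E₁) + 1/(A₂E₂)].
|α₁ − α₂|·ΔT = 13.3×10⁻⁶ × 110 = 0.001463.
1/(A₁E₁) + 1/(A₂E₂) = 1/(525×199×10³) + 1/(1300×46×10³) = 2.629×10⁻⁸ N⁻¹.
So P = 0.001463 / 2.629×10⁻⁸ = 55.64 kN.
σ_{nickel alloy} = P/A₁ = 55640/525 = 106 MPa, compressive.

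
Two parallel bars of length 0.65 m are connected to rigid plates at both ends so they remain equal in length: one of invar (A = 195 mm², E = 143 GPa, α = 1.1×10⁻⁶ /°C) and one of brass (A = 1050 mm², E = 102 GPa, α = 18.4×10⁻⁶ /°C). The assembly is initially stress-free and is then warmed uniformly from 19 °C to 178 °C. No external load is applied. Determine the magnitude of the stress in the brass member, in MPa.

σ ≈ 58 MPa (compressive)

Equilibrium of a rigid end plate with no external load gives equal and opposite internal forces ±P in the two members. Since α_{brass} > α_{invar}, heating drives the brass into compression and the invar into tension.
Compatibility of the two members (thermal + elastic change equal): (α₁ − α₂)ΔT = P·[1/(A₁E₁) + 1/(A₂E₂)].
|α₁ − α₂|·ΔT = 17.3×10⁻⁶ × 159 = 0.002751.
1/(A₁E₁) + 1/(A₂E₂) = 1/(195×143×10³) + 1/(1050×102×10³) = 4.52×10⁻⁸ N⁻¹.
So P = 0.002751 / 4.52×10⁻⁸ = 60.86 kN.
σ_{brass} = P/A₂ = 60860/1050 = 57.96 MPa, compressive.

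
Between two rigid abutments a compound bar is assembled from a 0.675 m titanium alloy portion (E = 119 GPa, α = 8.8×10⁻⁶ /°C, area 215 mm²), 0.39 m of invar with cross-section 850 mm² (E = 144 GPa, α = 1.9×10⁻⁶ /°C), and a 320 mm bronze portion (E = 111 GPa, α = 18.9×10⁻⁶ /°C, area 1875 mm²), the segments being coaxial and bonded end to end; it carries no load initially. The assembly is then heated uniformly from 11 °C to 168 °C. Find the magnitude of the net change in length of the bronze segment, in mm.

|ΔL| ≈ 0.851 mm

Free thermal expansion of the whole bar: Σ αᵢΔT Lᵢ = 8.8×10⁻⁶×157×675 + 1.9×10⁻⁶×157×390 + 18.9×10⁻⁶×157×320 = 1.998 mm.
The walls prevent any net length change, so an axial force P (same in every segment) develops. Compatibility: P · Σ Lᵢ/(AᵢEᵢ) = δ_free.
Σ Lᵢ/(AᵢEᵢ) = 675/(215×119×10³) + 390/(850×144×10³) + 320/(1875×111×10³) = 3.111×10⁻⁵ mm/N.
P = 1.998 / 3.111×10⁻⁵ = 64250 N = 64.25 kN, compressive.
For the bronze segment, free thermal change = 18.9×10⁻⁶×157×320 = 0.9495 mm and elastic change from P = 64250×320/(1875×111×10³) = 0.09878 mm; these oppose, so the net change is 0.851 mm (segment lengthens).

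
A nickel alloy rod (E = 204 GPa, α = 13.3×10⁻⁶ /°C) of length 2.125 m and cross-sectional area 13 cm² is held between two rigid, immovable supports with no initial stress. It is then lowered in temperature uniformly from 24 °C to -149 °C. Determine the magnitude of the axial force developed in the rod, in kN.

P ≈ 610 kN (tensile)

With zero net strain, σ = E·αΔT = 204 GPa × 13.3×10⁻⁶ × 173 = 469.4 MPa.
P = AEαΔT = 1300 × 204×10³ × 13.3×10⁻⁶ × 173 = 610.2 kN (tensile).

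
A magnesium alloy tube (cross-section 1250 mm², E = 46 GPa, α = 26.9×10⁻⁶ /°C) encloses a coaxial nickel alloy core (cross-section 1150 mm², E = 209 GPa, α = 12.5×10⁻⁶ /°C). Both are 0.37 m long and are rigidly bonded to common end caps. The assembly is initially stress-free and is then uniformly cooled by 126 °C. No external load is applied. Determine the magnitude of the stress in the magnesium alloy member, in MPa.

Equilibrium of a rigid end plate with no external load gives equal and opposite internal forces ±P in the two members. Since α_{magnesium alloy} > α_{nickel alloy}, cooling drives the magnesium alloy into tension and the nickel alloy into compression.
Setting the final lengths equal and cancelling L: (α₁ − α₂)ΔT = P/(A₁E₁) + P/(A₂E₂).
|α₁ − α₂|·ΔT = 14.4×10⁻⁶ × 126 = 0.001814.
1/(A₁E₁) + 1/(A₂E₂) = 1/(1250×46×10³) + 1/(1150×209×10³) = 2.155×10⁻⁸ N⁻¹.
So P = 0.001814 / 2.155×10⁻⁸ = 84.19 kN.
σ_{magnesium alloy} = P/A₁ = 84190/1250 = 67.35 MPa, tensile.

σ ≈ 67.3 MPa (tensile)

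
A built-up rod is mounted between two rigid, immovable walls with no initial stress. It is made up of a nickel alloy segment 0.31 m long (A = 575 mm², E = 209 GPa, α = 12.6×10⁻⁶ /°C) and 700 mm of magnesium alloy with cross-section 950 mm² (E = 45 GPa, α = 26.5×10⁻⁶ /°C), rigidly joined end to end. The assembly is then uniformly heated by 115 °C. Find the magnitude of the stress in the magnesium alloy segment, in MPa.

With the walls removed the bar would change length by δ_free = Σ αᵢΔT Lᵢ = 12.6×10⁻⁶×115×310 + 26.5×10⁻⁶×115×700 = 2.582 mm.
Since the ends are fixed, an axial force P builds up, equal in every segment, with P · Σ Lᵢ/(AᵢEᵢ) = δ_free.
The series flexibility is Σ Lᵢ/(AᵢEᵢ) = 310/(575×209×10³) + 700/(950×45×10³) = 1.895×10⁻⁵ mm/N.
So P = 2.582 / 1.895×10⁻⁵ = 136.2 kN, compressive.
σ_{magnesium alloy} = P / A = 136200 / 950 = 143.4 MPa.

σ ≈ 143 MPa (compressive)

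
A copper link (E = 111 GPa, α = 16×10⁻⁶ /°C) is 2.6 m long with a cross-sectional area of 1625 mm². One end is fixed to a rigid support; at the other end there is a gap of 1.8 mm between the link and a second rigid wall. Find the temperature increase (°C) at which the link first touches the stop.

The gap closes when αΔT L = 1.8 mm, since the link is still unstressed at that instant.
ΔT = 1.8 / (16×10⁻⁶ × 2600) = 43.27 °C.

ΔT ≈ 43.3 °C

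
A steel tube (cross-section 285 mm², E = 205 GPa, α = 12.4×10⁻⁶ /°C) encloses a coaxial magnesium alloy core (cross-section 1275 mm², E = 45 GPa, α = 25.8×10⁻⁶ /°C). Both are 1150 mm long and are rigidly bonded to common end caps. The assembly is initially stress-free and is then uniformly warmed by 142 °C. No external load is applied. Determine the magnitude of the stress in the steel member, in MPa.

Both members must finish at the same length. With the larger α, the magnesium alloy tends to over-expand; the plates restrain it, putting the magnesium alloy in compression and the steel in tension. With no external load the two internal forces are equal and opposite, magnitude P.
Compatibility of the two members (thermal + elastic change equal): (α₁ − α₂)ΔT = P·[1/(A₁E₁) + 1/(A₂E₂)].
|α₁ − α₂|·ΔT = 13.4×10⁻⁶ × 142 = 0.001903.
1/(A₁E₁) + 1/(A₂E₂) = 1/(285×205×10³) + 1/(1275×45×10³) = 3.455×10⁻⁸ N⁻¹.
So P = 0.001903 / 3.455×10⁻⁸ = 55.08 kN.
σ_{steel} = P/A₁ = 55080/285 = 193.3 MPa, tensile.

σ ≈ 193 MPa (tensile)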